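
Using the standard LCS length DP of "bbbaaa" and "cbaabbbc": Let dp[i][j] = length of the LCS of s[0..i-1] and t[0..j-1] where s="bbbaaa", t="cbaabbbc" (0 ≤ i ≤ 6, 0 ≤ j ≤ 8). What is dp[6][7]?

   ''  c  b  a  a  b  b  b  c
''  0  0  0  0  0  0  0  0  0
 b  0  0  1  1  1  1  1  1  1
 b  0  0  1  1  1  2  2  2  2
 b  0  0  1  1  1  2  3  3  3
 a  0  0  1  2  2  2  3  3  3
 a  0  0  1  2  3  3  3  3  3
 a  0  0  1  2  3  3  3  3  3

3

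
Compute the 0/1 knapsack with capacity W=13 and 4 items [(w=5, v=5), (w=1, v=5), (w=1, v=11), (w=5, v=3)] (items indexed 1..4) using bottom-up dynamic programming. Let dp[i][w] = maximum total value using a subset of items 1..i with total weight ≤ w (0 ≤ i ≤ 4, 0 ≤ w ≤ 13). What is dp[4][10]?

21

i\w   0   1   2   3   4   5   6   7   8   9  10  11  12  13
  0   0   0   0   0   0   0   0   0   0   0   0   0   0   0
  1   0   0   0   0   0   5   5   5   5   5   5   5   5   5
  2   0   5   5   5   5   5  10  10  10  10  10  10  10  10
  3   0  11  16  16  16  16  16  21  21  21  21  21  21  21
  4   0  11  16  16  16  16  16  21  21  21  21  21  24  24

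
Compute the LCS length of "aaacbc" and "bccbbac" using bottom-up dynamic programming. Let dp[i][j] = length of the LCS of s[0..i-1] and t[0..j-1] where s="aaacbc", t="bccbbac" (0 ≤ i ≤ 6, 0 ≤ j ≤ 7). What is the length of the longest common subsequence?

   ''  b  c  c  b  b  a  c
''  0  0  0  0  0  0  0  0
 a  0  0  0  0  0  0  1  1
 a  0  0  0  0  0  0  1  1
 a  0  0  0  0  0  0  1  1
 c  0  0  1  1  1  1  1  2
 b  0  1  1  1  2  2  2  2
 c  0  1  2  2  2  2  2  3

3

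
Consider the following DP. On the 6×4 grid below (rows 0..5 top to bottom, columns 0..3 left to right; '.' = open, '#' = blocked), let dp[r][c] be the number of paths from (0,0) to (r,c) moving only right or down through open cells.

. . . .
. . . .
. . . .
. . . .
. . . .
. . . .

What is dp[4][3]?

35

r\c   0   1   2   3
  0   1   1   1   1
  1   1   2   3   4
  2   1   3   6  10
  3   1   4  10  20
  4   1   5  15  35
  5   1   6  21  56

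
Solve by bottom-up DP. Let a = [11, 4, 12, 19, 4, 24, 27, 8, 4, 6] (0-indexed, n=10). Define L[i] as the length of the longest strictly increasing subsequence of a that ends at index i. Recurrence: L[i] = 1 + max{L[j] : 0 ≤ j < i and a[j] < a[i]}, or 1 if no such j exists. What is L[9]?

2

   i    0    1    2    3    4    5    6    7    8    9
a[i]   11    4   12   19    4   24   27    8    4    6
L[i]    1    1    2    3    1    4    5    2    1    2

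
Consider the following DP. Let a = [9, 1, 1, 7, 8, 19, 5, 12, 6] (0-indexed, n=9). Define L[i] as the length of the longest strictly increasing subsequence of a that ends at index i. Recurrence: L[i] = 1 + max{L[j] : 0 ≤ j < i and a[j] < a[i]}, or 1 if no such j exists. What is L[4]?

3

   i    0    1    2    3    4    5    6    7    8
a[i]    9    1    1    7    8   19    5   12    6
L[i]    1    1    1    2    3    4    2    4    3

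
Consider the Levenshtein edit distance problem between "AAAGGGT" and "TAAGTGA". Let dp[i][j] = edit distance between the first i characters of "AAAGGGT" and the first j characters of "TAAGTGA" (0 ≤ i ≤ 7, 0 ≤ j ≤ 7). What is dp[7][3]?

   ''  T  A  A  G  T  G  A
''  0  1  2  3  4  5  6  7
 A  1  1  1  2  3  4  5  6
 A  2  2  1  1  2  3  4  5
 A  3  3  2  1  2  3  4  4
 G  4  4  3  2  1  2  3  4
 G  5  5  4  3  2  2  2  3
 G  6  6  5  4  3  3  2  3
 T  7  6  6  5  4  3  3  3

5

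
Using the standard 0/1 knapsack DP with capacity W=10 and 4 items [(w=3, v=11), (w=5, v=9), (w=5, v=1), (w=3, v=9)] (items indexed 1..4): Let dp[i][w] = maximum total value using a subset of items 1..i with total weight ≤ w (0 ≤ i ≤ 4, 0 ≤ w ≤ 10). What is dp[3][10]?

20

i\w   0   1   2   3   4   5   6   7   8   9  10
  0   0   0   0   0   0   0   0   0   0   0   0
  1   0   0   0  11  11  11  11  11  11  11  11
  2   0   0   0  11  11  11  11  11  20  20  20
  3   0   0   0  11  11  11  11  11  20  20  20
  4   0   0   0  11  11  11  20  20  20  20  20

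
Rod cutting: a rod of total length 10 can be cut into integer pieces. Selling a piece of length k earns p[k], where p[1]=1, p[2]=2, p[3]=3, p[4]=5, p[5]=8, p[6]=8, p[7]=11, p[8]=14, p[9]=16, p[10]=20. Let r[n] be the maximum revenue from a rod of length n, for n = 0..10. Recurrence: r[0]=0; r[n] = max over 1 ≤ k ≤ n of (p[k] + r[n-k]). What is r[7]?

11

   n    0    1    2    3    4    5    6    7    8    9   10
r[n]    0    1    2    3    5    8    9   11   14   16   20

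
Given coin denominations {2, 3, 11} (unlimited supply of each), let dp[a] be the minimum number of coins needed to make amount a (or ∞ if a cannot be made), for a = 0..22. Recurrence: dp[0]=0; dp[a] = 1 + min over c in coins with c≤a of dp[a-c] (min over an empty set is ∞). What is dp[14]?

2

 a  0  1  2  3  4  5  6  7  8  9 10 11 12 13 14 15 16 17 18 19 20 21 22
dp  0  -  1  1  2  2  2  3  3  3  4  1  4  2  2  3  3  3  4  4  4  5  2
(- denotes ∞ / unreachable)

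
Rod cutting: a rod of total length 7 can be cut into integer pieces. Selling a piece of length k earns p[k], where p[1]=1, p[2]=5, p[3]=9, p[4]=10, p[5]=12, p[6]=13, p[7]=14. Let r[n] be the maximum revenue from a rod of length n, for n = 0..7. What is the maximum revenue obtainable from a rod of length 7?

19

   n    0    1    2    3    4    5    6    7
r[n]    0    1    5    9   10   14   18   19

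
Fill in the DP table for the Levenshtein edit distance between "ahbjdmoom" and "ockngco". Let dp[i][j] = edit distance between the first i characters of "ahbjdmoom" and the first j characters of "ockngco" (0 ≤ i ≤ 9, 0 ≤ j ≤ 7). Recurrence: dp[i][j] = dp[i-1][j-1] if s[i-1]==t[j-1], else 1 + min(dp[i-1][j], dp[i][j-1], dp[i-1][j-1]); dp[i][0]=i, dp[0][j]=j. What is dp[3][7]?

   ''  o  c  k  n  g  c  o
''  0  1  2  3  4  5  6  7
 a  1  1  2  3  4  5  6  7
 h  2  2  2  3  4  5  6  7
 b  3  3  3  3  4  5  6  7
 j  4  4  4  4  4  5  6  7
 d  5  5  5  5  5  5  6  7
 m  6  6  6  6  6  6  6  7
 o  7  6  7  7  7  7  7  6
 o  8  7  7  8  8  8  8  7
 m  9  8  8  8  9  9  9  8

7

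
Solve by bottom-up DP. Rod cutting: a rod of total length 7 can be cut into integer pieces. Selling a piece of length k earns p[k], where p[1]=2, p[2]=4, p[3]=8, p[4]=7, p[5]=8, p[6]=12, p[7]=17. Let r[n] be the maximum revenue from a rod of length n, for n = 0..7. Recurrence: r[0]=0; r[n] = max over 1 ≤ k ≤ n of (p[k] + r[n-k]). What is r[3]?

   n    0    1    2    3    4    5    6    7
r[n]    0    2    4    8   10   12   16   18

8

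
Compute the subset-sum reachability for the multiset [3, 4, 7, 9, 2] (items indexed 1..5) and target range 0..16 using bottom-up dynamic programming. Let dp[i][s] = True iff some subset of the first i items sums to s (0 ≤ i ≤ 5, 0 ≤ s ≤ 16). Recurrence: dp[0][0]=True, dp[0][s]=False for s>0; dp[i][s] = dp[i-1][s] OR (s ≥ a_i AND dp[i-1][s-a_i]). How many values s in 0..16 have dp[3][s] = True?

i\s   0   1   2   3   4   5   6   7   8   9  10  11  12  13  14  15  16
  0   T   F   F   F   F   F   F   F   F   F   F   F   F   F   F   F   F
  1   T   F   F   T   F   F   F   F   F   F   F   F   F   F   F   F   F
  2   T   F   F   T   T   F   F   T   F   F   F   F   F   F   F   F   F
  3   T   F   F   T   T   F   F   T   F   F   T   T   F   F   T   F   F
  4   T   F   F   T   T   F   F   T   F   T   T   T   T   T   T   F   T
  5   T   F   T   T   T   T   T   T   F   T   T   T   T   T   T   T   T

7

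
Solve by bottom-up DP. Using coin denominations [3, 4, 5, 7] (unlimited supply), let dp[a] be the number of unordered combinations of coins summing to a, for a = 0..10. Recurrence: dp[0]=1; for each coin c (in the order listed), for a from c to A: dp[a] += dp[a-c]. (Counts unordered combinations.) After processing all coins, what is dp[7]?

after  coin     0     1     2     3     4     5     6     7     8     9    10
          3     1     0     0     1     0     0     1     0     0     1     0
          4     1     0     0     1     1     0     1     1     1     1     1
          5     1     0     0     1     1     1     1     1     2     2     2
          7     1     0     0     1     1     1     1     2     2     2     3

2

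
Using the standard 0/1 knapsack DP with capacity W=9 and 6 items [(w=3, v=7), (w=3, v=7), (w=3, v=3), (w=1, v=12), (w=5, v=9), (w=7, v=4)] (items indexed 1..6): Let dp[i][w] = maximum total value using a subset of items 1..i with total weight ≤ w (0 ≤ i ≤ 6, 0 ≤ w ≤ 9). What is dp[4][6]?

i\w   0   1   2   3   4   5   6   7   8   9
  0   0   0   0   0   0   0   0   0   0   0
  1   0   0   0   7   7   7   7   7   7   7
  2   0   0   0   7   7   7  14  14  14  14
  3   0   0   0   7   7   7  14  14  14  17
  4   0  12  12  12  19  19  19  26  26  26
  5   0  12  12  12  19  19  21  26  26  28
  6   0  12  12  12  19  19  21  26  26  28

19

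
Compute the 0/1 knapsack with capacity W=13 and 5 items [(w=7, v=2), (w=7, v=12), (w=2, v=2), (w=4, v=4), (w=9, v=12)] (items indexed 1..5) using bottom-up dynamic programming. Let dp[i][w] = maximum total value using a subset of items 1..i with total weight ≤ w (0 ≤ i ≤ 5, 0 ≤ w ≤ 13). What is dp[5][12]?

i\w   0   1   2   3   4   5   6   7   8   9  10  11  12  13
  0   0   0   0   0   0   0   0   0   0   0   0   0   0   0
  1   0   0   0   0   0   0   0   2   2   2   2   2   2   2
  2   0   0   0   0   0   0   0  12  12  12  12  12  12  12
  3   0   0   2   2   2   2   2  12  12  14  14  14  14  14
  4   0   0   2   2   4   4   6  12  12  14  14  16  16  18
  5   0   0   2   2   4   4   6  12  12  14  14  16  16  18

16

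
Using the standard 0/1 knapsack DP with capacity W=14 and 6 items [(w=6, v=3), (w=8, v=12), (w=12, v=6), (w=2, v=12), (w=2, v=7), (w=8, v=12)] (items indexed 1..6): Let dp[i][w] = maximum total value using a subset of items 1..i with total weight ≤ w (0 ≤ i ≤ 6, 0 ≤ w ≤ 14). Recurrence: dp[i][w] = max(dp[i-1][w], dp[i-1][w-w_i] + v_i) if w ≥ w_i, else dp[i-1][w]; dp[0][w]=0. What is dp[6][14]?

31

i\w   0   1   2   3   4   5   6   7   8   9  10  11  12  13  14
  0   0   0   0   0   0   0   0   0   0   0   0   0   0   0   0
  1   0   0   0   0   0   0   3   3   3   3   3   3   3   3   3
  2   0   0   0   0   0   0   3   3  12  12  12  12  12  12  15
  3   0   0   0   0   0   0   3   3  12  12  12  12  12  12  15
  4   0   0  12  12  12  12  12  12  15  15  24  24  24  24  24
  5   0   0  12  12  19  19  19  19  19  19  24  24  31  31  31
  6   0   0  12  12  19  19  19  19  19  19  24  24  31  31  31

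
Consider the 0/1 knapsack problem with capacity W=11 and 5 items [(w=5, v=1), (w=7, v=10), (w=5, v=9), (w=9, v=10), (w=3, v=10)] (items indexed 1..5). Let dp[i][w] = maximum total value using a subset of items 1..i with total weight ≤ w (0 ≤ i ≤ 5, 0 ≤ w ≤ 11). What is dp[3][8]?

10

i\w   0   1   2   3   4   5   6   7   8   9  10  11
  0   0   0   0   0   0   0   0   0   0   0   0   0
  1   0   0   0   0   0   1   1   1   1   1   1   1
  2   0   0   0   0   0   1   1  10  10  10  10  10
  3   0   0   0   0   0   9   9  10  10  10  10  10
  4   0   0   0   0   0   9   9  10  10  10  10  10
  5   0   0   0  10  10  10  10  10  19  19  20  20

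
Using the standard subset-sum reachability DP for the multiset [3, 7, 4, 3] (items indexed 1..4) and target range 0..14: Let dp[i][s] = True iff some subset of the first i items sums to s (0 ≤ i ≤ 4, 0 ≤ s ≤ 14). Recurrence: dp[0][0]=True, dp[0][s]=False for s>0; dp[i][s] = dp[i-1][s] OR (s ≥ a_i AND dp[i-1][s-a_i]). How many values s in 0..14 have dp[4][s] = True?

9

i\s   0   1   2   3   4   5   6   7   8   9  10  11  12  13  14
  0   T   F   F   F   F   F   F   F   F   F   F   F   F   F   F
  1   T   F   F   T   F   F   F   F   F   F   F   F   F   F   F
  2   T   F   F   T   F   F   F   T   F   F   T   F   F   F   F
  3   T   F   F   T   T   F   F   T   F   F   T   T   F   F   T
  4   T   F   F   T   T   F   T   T   F   F   T   T   F   T   T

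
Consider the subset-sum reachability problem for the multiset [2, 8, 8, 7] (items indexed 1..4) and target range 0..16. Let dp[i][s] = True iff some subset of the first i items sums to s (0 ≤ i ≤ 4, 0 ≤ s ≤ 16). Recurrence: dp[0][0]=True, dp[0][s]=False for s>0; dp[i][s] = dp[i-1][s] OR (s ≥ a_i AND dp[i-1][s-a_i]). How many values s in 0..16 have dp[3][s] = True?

5

i\s   0   1   2   3   4   5   6   7   8   9  10  11  12  13  14  15  16
  0   T   F   F   F   F   F   F   F   F   F   F   F   F   F   F   F   F
  1   T   F   T   F   F   F   F   F   F   F   F   F   F   F   F   F   F
  2   T   F   T   F   F   F   F   F   T   F   T   F   F   F   F   F   F
  3   T   F   T   F   F   F   F   F   T   F   T   F   F   F   F   F   T
  4   T   F   T   F   F   F   F   T   T   T   T   F   F   F   F   T   T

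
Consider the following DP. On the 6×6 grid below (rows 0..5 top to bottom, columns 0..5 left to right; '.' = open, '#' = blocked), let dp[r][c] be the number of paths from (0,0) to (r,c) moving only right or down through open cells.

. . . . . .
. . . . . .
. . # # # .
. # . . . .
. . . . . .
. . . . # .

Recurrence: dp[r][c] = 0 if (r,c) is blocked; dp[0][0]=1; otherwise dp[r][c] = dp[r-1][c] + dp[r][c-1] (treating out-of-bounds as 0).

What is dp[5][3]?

4

r\c   0   1   2   3   4   5
  0   1   1   1   1   1   1
  1   1   2   3   4   5   6
  2   1   3   0   0   0   6
  3   1   0   0   0   0   6
  4   1   1   1   1   1   7
  5   1   2   3   4   0   7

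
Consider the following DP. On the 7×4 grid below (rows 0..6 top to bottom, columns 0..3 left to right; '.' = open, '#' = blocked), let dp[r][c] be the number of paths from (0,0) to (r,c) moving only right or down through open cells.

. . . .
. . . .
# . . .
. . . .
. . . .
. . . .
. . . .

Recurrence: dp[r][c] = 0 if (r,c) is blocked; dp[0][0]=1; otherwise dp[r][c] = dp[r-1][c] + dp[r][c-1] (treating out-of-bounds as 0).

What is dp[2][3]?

r\c   0   1   2   3
  0   1   1   1   1
  1   1   2   3   4
  2   0   2   5   9
  3   0   2   7  16
  4   0   2   9  25
  5   0   2  11  36
  6   0   2  13  49

9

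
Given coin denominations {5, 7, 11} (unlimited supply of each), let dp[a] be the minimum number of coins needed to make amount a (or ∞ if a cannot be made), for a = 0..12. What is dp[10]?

2

 a  0  1  2  3  4  5  6  7  8  9 10 11 12
dp  0  -  -  -  -  1  -  1  -  -  2  1  2
(- denotes ∞ / unreachable)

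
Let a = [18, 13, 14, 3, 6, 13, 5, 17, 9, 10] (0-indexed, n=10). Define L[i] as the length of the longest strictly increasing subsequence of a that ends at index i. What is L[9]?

   i    0    1    2    3    4    5    6    7    8    9
a[i]   18   13   14    3    6   13    5   17    9   10
L[i]    1    1    2    1    2    3    2    4    3    4

4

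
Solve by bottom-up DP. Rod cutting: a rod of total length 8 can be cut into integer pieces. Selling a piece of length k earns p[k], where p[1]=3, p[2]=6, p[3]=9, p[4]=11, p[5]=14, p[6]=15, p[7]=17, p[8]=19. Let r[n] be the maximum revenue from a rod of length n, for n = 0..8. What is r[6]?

   n    0    1    2    3    4    5    6    7    8
r[n]    0    3    6    9   12   15   18   21   24

18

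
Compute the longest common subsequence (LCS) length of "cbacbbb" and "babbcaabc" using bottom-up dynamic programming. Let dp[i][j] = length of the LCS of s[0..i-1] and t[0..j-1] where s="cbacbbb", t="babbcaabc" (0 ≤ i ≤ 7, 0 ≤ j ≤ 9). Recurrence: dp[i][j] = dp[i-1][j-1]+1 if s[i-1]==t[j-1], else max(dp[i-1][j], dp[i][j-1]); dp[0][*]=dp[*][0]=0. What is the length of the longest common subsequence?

5

   ''  b  a  b  b  c  a  a  b  c
''  0  0  0  0  0  0  0  0  0  0
 c  0  0  0  0  0  1  1  1  1  1
 b  0  1  1  1  1  1  1  1  2  2
 a  0  1  2  2  2  2  2  2  2  2
 c  0  1  2  2  2  3  3  3  3  3
 b  0  1  2  3  3  3  3  3  4  4
 b  0  1  2  3  4  4  4  4  4  4
 b  0  1  2  3  4  4  4  4  5  5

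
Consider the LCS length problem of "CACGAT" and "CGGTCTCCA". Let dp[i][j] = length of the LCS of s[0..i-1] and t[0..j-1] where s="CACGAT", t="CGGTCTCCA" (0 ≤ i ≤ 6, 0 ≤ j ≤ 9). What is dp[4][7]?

2

   ''  C  G  G  T  C  T  C  C  A
''  0  0  0  0  0  0  0  0  0  0
 C  0  1  1  1  1  1  1  1  1  1
 A  0  1  1  1  1  1  1  1  1  2
 C  0  1  1  1  1  2  2  2  2  2
 G  0  1  2  2  2  2  2  2  2  2
 A  0  1  2  2  2  2  2  2  2  3
 T  0  1  2  2  3  3  3  3  3  3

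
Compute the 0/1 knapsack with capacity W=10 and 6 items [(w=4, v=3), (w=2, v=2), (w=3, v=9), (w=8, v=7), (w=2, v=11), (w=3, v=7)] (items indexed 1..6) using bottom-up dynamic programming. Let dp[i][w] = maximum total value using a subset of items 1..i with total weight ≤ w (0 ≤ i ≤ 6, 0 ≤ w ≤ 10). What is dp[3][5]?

11

i\w   0   1   2   3   4   5   6   7   8   9  10
  0   0   0   0   0   0   0   0   0   0   0   0
  1   0   0   0   0   3   3   3   3   3   3   3
  2   0   0   2   2   3   3   5   5   5   5   5
  3   0   0   2   9   9  11  11  12  12  14  14
  4   0   0   2   9   9  11  11  12  12  14  14
  5   0   0  11  11  13  20  20  22  22  23  23
  6   0   0  11  11  13  20  20  22  27  27  29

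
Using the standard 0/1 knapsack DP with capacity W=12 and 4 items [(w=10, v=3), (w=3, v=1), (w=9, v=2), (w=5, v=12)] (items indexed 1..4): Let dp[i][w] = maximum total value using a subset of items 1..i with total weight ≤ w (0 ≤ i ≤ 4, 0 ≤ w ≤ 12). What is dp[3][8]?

i\w   0   1   2   3   4   5   6   7   8   9  10  11  12
  0   0   0   0   0   0   0   0   0   0   0   0   0   0
  1   0   0   0   0   0   0   0   0   0   0   3   3   3
  2   0   0   0   1   1   1   1   1   1   1   3   3   3
  3   0   0   0   1   1   1   1   1   1   2   3   3   3
  4   0   0   0   1   1  12  12  12  13  13  13  13  13

1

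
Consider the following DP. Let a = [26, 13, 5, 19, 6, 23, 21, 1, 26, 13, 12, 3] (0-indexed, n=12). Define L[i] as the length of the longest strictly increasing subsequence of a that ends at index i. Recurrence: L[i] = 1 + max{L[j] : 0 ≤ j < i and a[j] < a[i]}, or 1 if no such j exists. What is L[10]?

   i    0    1    2    3    4    5    6    7    8    9   10   11
a[i]   26   13    5   19    6   23   21    1   26   13   12    3
L[i]    1    1    1    2    2    3    3    1    4    3    3    2

3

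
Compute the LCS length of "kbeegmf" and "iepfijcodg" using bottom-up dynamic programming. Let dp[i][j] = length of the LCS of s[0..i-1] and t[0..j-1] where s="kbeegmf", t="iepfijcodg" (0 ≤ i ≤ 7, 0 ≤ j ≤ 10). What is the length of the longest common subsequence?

2

   ''  i  e  p  f  i  j  c  o  d  g
''  0  0  0  0  0  0  0  0  0  0  0
 k  0  0  0  0  0  0  0  0  0  0  0
 b  0  0  0  0  0  0  0  0  0  0  0
 e  0  0  1  1  1  1  1  1  1  1  1
 e  0  0  1  1  1  1  1  1  1  1  1
 g  0  0  1  1  1  1  1  1  1  1  2
 m  0  0  1  1  1  1  1  1  1  1  2
 f  0  0  1  1  2  2  2  2  2  2  2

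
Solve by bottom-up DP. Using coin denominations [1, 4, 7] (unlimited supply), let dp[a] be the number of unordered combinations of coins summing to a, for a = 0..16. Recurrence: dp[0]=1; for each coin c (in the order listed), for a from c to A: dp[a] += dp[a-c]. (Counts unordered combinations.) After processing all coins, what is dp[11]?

5

after  coin     0     1     2     3     4     5     6     7     8     9    10    11    12    13    14    15    16
          1     1     1     1     1     1     1     1     1     1     1     1     1     1     1     1     1     1
          4     1     1     1     1     2     2     2     2     3     3     3     3     4     4     4     4     5
          7     1     1     1     1     2     2     2     3     4     4     4     5     6     6     7     8     9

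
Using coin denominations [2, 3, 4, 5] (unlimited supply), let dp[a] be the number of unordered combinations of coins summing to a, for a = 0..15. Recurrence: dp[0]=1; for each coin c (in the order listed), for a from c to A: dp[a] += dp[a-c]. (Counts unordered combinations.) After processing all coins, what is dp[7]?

after  coin     0     1     2     3     4     5     6     7     8     9    10    11    12    13    14    15
          2     1     0     1     0     1     0     1     0     1     0     1     0     1     0     1     0
          3     1     0     1     1     1     1     2     1     2     2     2     2     3     2     3     3
          4     1     0     1     1     2     1     3     2     4     3     5     4     7     5     8     7
          5     1     0     1     1     2     2     3     3     5     5     7     7    10    10    13    14

3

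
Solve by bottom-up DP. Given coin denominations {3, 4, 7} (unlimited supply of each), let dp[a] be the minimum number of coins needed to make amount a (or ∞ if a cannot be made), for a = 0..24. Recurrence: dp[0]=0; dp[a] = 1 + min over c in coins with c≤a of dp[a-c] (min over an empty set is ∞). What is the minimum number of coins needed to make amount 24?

4

 a  0  1  2  3  4  5  6  7  8  9 10 11 12 13 14 15 16 17 18 19 20 21 22 23 24
dp  0  -  -  1  1  -  2  1  2  3  2  2  3  3  2  3  4  3  3  4  4  3  4  5  4
(- denotes ∞ / unreachable)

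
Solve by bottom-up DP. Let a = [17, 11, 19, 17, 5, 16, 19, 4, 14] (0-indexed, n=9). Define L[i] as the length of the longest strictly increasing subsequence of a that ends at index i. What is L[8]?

   i    0    1    2    3    4    5    6    7    8
a[i]   17   11   19   17    5   16   19    4   14
L[i]    1    1    2    2    1    2    3    1    2

2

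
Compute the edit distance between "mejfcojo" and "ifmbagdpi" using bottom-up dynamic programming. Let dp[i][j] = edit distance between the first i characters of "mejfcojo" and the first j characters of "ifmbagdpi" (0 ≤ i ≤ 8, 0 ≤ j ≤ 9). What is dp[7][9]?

   ''  i  f  m  b  a  g  d  p  i
''  0  1  2  3  4  5  6  7  8  9
 m  1  1  2  2  3  4  5  6  7  8
 e  2  2  2  3  3  4  5  6  7  8
 j  3  3  3  3  4  4  5  6  7  8
 f  4  4  3  4  4  5  5  6  7  8
 c  5  5  4  4  5  5  6  6  7  8
 o  6  6  5  5  5  6  6  7  7  8
 j  7  7  6  6  6  6  7  7  8  8
 o  8  8  7  7  7  7  7  8  8  9

8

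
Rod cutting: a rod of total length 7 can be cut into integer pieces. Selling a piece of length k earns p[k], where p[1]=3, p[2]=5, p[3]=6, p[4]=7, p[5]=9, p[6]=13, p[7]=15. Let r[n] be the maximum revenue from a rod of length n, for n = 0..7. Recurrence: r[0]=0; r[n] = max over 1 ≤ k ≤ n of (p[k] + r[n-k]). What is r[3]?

9

   n    0    1    2    3    4    5    6    7
r[n]    0    3    6    9   12   15   18   21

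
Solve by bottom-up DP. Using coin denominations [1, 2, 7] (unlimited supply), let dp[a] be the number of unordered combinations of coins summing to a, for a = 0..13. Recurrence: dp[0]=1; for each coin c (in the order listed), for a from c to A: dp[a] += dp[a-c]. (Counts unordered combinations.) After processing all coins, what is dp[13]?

11

after  coin     0     1     2     3     4     5     6     7     8     9    10    11    12    13
          1     1     1     1     1     1     1     1     1     1     1     1     1     1     1
          2     1     1     2     2     3     3     4     4     5     5     6     6     7     7
          7     1     1     2     2     3     3     4     5     6     7     8     9    10    11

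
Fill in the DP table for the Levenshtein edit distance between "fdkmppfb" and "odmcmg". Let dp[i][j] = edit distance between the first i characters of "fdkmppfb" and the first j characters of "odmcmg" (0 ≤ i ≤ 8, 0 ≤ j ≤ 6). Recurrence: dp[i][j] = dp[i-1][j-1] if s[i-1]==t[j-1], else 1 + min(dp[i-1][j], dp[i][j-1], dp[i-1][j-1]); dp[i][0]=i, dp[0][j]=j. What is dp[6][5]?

4

   ''  o  d  m  c  m  g
''  0  1  2  3  4  5  6
 f  1  1  2  3  4  5  6
 d  2  2  1  2  3  4  5
 k  3  3  2  2  3  4  5
 m  4  4  3  2  3  3  4
 p  5  5  4  3  3  4  4
 p  6  6  5  4  4  4  5
 f  7  7  6  5  5  5  5
 b  8  8  7  6  6  6  6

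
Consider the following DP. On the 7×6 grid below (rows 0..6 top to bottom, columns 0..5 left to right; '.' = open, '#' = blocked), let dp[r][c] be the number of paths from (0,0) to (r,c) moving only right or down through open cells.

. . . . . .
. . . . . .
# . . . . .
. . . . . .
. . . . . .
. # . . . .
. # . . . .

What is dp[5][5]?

194

r\c   0   1   2   3   4   5
  0   1   1   1   1   1   1
  1   1   2   3   4   5   6
  2   0   2   5   9  14  20
  3   0   2   7  16  30  50
  4   0   2   9  25  55 105
  5   0   0   9  34  89 194
  6   0   0   9  43 132 326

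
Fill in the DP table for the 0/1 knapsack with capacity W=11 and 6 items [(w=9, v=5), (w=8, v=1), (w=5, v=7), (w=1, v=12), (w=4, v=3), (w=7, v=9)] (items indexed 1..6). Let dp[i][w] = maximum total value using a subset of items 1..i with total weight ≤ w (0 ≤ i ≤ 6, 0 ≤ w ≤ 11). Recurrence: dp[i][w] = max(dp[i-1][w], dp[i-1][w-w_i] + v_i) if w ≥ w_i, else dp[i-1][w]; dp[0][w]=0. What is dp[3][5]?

i\w   0   1   2   3   4   5   6   7   8   9  10  11
  0   0   0   0   0   0   0   0   0   0   0   0   0
  1   0   0   0   0   0   0   0   0   0   5   5   5
  2   0   0   0   0   0   0   0   0   1   5   5   5
  3   0   0   0   0   0   7   7   7   7   7   7   7
  4   0  12  12  12  12  12  19  19  19  19  19  19
  5   0  12  12  12  12  15  19  19  19  19  22  22
  6   0  12  12  12  12  15  19  19  21  21  22  22

7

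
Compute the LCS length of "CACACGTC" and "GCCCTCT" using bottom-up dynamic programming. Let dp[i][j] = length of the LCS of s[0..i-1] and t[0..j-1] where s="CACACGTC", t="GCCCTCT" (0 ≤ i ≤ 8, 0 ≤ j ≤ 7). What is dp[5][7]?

3

   ''  G  C  C  C  T  C  T
''  0  0  0  0  0  0  0  0
 C  0  0  1  1  1  1  1  1
 A  0  0  1  1  1  1  1  1
 C  0  0  1  2  2  2  2  2
 A  0  0  1  2  2  2  2  2
 C  0  0  1  2  3  3  3  3
 G  0  1  1  2  3  3  3  3
 T  0  1  1  2  3  4  4  4
 C  0  1  2  2  3  4  5  5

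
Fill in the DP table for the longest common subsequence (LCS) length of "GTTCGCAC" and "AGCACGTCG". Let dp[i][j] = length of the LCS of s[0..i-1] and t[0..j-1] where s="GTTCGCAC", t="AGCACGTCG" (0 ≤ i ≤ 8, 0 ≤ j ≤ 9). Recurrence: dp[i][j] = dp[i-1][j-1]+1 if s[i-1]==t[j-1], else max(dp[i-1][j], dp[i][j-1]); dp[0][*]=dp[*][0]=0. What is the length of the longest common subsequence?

   ''  A  G  C  A  C  G  T  C  G
''  0  0  0  0  0  0  0  0  0  0
 G  0  0  1  1  1  1  1  1  1  1
 T  0  0  1  1  1  1  1  2  2  2
 T  0  0  1  1  1  1  1  2  2  2
 C  0  0  1  2  2  2  2  2  3  3
 G  0  0  1  2  2  2  3  3  3  4
 C  0  0  1  2  2  3  3  3  4  4
 A  0  1  1  2  3  3  3  3  4  4
 C  0  1  1  2  3  4  4  4  4  4

4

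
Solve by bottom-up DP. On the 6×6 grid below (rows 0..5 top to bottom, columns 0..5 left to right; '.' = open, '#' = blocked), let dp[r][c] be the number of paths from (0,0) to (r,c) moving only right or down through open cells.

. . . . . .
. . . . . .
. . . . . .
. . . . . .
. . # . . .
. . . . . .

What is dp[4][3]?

r\c   0   1   2   3   4   5
  0   1   1   1   1   1   1
  1   1   2   3   4   5   6
  2   1   3   6  10  15  21
  3   1   4  10  20  35  56
  4   1   5   0  20  55 111
  5   1   6   6  26  81 192

20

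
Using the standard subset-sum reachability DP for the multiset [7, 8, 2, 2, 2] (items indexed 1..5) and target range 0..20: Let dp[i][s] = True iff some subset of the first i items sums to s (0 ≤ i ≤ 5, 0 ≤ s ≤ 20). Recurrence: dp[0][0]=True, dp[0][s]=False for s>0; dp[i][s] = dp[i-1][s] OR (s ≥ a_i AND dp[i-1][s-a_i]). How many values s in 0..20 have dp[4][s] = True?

i\s   0   1   2   3   4   5   6   7   8   9  10  11  12  13  14  15  16  17  18  19  20
  0   T   F   F   F   F   F   F   F   F   F   F   F   F   F   F   F   F   F   F   F   F
  1   T   F   F   F   F   F   F   T   F   F   F   F   F   F   F   F   F   F   F   F   F
  2   T   F   F   F   F   F   F   T   T   F   F   F   F   F   F   T   F   F   F   F   F
  3   T   F   T   F   F   F   F   T   T   T   T   F   F   F   F   T   F   T   F   F   F
  4   T   F   T   F   T   F   F   T   T   T   T   T   T   F   F   T   F   T   F   T   F
  5   T   F   T   F   T   F   T   T   T   T   T   T   T   T   T   T   F   T   F   T   F

12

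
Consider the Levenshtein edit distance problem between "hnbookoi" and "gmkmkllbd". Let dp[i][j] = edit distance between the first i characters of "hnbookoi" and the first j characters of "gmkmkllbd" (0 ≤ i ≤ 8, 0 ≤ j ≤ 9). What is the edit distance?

9

   ''  g  m  k  m  k  l  l  b  d
''  0  1  2  3  4  5  6  7  8  9
 h  1  1  2  3  4  5  6  7  8  9
 n  2  2  2  3  4  5  6  7  8  9
 b  3  3  3  3  4  5  6  7  7  8
 o  4  4  4  4  4  5  6  7  8  8
 o  5  5  5  5  5  5  6  7  8  9
 k  6  6  6  5  6  5  6  7  8  9
 o  7  7  7  6  6  6  6  7  8  9
 i  8  8  8  7  7  7  7  7  8  9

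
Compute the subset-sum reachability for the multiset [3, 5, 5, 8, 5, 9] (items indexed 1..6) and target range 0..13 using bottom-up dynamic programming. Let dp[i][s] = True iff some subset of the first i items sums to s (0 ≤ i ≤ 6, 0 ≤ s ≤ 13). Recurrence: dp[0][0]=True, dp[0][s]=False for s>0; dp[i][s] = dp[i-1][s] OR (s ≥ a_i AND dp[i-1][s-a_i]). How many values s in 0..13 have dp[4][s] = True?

7

i\s   0   1   2   3   4   5   6   7   8   9  10  11  12  13
  0   T   F   F   F   F   F   F   F   F   F   F   F   F   F
  1   T   F   F   T   F   F   F   F   F   F   F   F   F   F
  2   T   F   F   T   F   T   F   F   T   F   F   F   F   F
  3   T   F   F   T   F   T   F   F   T   F   T   F   F   T
  4   T   F   F   T   F   T   F   F   T   F   T   T   F   T
  5   T   F   F   T   F   T   F   F   T   F   T   T   F   T
  6   T   F   F   T   F   T   F   F   T   T   T   T   T   T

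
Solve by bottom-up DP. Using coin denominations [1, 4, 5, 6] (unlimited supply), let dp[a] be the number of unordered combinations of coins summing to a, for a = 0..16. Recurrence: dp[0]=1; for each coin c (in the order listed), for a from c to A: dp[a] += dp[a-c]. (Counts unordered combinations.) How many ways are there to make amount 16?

19

after  coin     0     1     2     3     4     5     6     7     8     9    10    11    12    13    14    15    16
          1     1     1     1     1     1     1     1     1     1     1     1     1     1     1     1     1     1
          4     1     1     1     1     2     2     2     2     3     3     3     3     4     4     4     4     5
          5     1     1     1     1     2     3     3     3     4     5     6     6     7     8     9    10    11
          6     1     1     1     1     2     3     4     4     5     6     8     9    11    12    14    16    19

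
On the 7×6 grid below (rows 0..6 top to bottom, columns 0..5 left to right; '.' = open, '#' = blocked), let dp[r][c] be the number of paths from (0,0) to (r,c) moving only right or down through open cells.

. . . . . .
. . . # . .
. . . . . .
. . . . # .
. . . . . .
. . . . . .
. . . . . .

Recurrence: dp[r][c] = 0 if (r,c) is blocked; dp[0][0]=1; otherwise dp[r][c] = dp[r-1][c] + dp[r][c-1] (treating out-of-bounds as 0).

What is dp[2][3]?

r\c   0   1   2   3   4   5
  0   1   1   1   1   1   1
  1   1   2   3   0   1   2
  2   1   3   6   6   7   9
  3   1   4  10  16   0   9
  4   1   5  15  31  31  40
  5   1   6  21  52  83 123
  6   1   7  28  80 163 286

6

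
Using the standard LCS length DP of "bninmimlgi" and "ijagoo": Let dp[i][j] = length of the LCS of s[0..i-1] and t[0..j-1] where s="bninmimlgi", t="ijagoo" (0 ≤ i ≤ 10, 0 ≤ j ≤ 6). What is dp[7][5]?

   ''  i  j  a  g  o  o
''  0  0  0  0  0  0  0
 b  0  0  0  0  0  0  0
 n  0  0  0  0  0  0  0
 i  0  1  1  1  1  1  1
 n  0  1  1  1  1  1  1
 m  0  1  1  1  1  1  1
 i  0  1  1  1  1  1  1
 m  0  1  1  1  1  1  1
 l  0  1  1  1  1  1  1
 g  0  1  1  1  2  2  2
 i  0  1  1  1  2  2  2

1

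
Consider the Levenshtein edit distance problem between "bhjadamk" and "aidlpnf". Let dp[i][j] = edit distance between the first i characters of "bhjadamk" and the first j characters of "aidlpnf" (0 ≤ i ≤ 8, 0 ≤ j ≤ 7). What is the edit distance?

8

   ''  a  i  d  l  p  n  f
''  0  1  2  3  4  5  6  7
 b  1  1  2  3  4  5  6  7
 h  2  2  2  3  4  5  6  7
 j  3  3  3  3  4  5  6  7
 a  4  3  4  4  4  5  6  7
 d  5  4  4  4  5  5  6  7
 a  6  5  5  5  5  6  6  7
 m  7  6  6  6  6  6  7  7
 k  8  7  7  7  7  7  7  8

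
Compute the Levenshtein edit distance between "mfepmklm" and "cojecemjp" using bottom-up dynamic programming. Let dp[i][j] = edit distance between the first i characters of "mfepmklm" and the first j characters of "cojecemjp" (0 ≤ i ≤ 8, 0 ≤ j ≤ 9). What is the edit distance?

   ''  c  o  j  e  c  e  m  j  p
''  0  1  2  3  4  5  6  7  8  9
 m  1  1  2  3  4  5  6  6  7  8
 f  2  2  2  3  4  5  6  7  7  8
 e  3  3  3  3  3  4  5  6  7  8
 p  4  4  4  4  4  4  5  6  7  7
 m  5  5  5  5  5  5  5  5  6  7
 k  6  6  6  6  6  6  6  6  6  7
 l  7  7  7  7  7  7  7  7  7  7
 m  8  8  8  8  8  8  8  7  8  8

8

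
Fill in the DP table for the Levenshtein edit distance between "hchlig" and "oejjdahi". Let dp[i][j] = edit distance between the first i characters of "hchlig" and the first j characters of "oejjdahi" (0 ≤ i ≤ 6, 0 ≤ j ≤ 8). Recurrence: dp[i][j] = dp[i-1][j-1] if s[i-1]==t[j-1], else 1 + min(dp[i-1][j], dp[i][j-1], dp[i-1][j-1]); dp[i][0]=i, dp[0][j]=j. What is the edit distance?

   ''  o  e  j  j  d  a  h  i
''  0  1  2  3  4  5  6  7  8
 h  1  1  2  3  4  5  6  6  7
 c  2  2  2  3  4  5  6  7  7
 h  3  3  3  3  4  5  6  6  7
 l  4  4  4  4  4  5  6  7  7
 i  5  5  5  5  5  5  6  7  7
 g  6  6  6  6  6  6  6  7  8

8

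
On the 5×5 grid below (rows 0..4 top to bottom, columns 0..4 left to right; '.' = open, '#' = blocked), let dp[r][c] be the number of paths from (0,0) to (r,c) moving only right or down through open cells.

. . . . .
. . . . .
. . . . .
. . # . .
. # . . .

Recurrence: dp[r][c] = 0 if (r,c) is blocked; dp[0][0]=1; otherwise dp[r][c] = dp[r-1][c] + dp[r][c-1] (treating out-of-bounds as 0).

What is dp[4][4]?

r\c   0   1   2   3   4
  0   1   1   1   1   1
  1   1   2   3   4   5
  2   1   3   6  10  15
  3   1   4   0  10  25
  4   1   0   0  10  35

35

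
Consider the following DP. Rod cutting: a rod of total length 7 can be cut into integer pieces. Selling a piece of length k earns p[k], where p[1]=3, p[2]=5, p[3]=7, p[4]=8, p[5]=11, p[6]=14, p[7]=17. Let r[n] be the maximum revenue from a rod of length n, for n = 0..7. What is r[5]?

   n    0    1    2    3    4    5    6    7
r[n]    0    3    6    9   12   15   18   21

15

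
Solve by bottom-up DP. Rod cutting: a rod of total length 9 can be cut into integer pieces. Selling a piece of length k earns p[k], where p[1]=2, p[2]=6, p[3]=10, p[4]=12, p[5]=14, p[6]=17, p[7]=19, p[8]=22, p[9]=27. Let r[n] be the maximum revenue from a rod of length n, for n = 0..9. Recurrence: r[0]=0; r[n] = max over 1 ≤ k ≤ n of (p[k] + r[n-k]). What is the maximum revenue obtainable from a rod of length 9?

   n    0    1    2    3    4    5    6    7    8    9
r[n]    0    2    6   10   12   16   20   22   26   30

30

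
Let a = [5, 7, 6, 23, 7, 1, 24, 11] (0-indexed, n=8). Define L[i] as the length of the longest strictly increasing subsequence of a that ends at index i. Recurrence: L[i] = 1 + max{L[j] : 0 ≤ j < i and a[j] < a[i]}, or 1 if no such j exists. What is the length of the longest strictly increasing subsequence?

   i    0    1    2    3    4    5    6    7
a[i]    5    7    6   23    7    1   24   11
L[i]    1    2    2    3    3    1    4    4

4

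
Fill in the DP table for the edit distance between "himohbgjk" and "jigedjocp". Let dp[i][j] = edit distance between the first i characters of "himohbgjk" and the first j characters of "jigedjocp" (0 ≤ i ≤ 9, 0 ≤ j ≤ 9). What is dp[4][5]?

   ''  j  i  g  e  d  j  o  c  p
''  0  1  2  3  4  5  6  7  8  9
 h  1  1  2  3  4  5  6  7  8  9
 i  2  2  1  2  3  4  5  6  7  8
 m  3  3  2  2  3  4  5  6  7  8
 o  4  4  3  3  3  4  5  5  6  7
 h  5  5  4  4  4  4  5  6  6  7
 b  6  6  5  5  5  5  5  6  7  7
 g  7  7  6  5  6  6  6  6  7  8
 j  8  7  7  6  6  7  6  7  7  8
 k  9  8  8  7  7  7  7  7  8  8

4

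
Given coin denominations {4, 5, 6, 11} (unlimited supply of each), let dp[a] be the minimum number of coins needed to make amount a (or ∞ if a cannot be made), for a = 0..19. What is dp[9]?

 a  0  1  2  3  4  5  6  7  8  9 10 11 12 13 14 15 16 17 18 19
dp  0  -  -  -  1  1  1  -  2  2  2  1  2  3  3  2  2  2  3  3
(- denotes ∞ / unreachable)

2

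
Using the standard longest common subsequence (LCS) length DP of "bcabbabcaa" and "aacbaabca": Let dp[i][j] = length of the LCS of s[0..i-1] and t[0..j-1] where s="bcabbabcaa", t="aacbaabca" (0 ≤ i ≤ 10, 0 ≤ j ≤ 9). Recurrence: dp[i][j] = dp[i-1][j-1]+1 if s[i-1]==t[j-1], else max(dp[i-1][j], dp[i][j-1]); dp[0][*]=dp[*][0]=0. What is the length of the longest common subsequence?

   ''  a  a  c  b  a  a  b  c  a
''  0  0  0  0  0  0  0  0  0  0
 b  0  0  0  0  1  1  1  1  1  1
 c  0  0  0  1  1  1  1  1  2  2
 a  0  1  1  1  1  2  2  2  2  3
 b  0  1  1  1  2  2  2  3  3  3
 b  0  1  1  1  2  2  2  3  3  3
 a  0  1  2  2  2  3  3  3  3  4
 b  0  1  2  2  3  3  3  4  4  4
 c  0  1  2  3  3  3  3  4  5  5
 a  0  1  2  3  3  4  4  4  5  6
 a  0  1  2  3  3  4  5  5  5  6

6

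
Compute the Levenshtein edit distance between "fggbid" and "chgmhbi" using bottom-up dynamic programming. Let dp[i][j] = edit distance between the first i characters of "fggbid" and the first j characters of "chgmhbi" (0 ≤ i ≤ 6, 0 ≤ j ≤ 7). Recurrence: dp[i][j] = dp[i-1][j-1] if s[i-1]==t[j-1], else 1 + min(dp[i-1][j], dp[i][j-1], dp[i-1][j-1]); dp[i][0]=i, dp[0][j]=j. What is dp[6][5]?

   ''  c  h  g  m  h  b  i
''  0  1  2  3  4  5  6  7
 f  1  1  2  3  4  5  6  7
 g  2  2  2  2  3  4  5  6
 g  3  3  3  2  3  4  5  6
 b  4  4  4  3  3  4  4  5
 i  5  5  5  4  4  4  5  4
 d  6  6  6  5  5  5  5  5

5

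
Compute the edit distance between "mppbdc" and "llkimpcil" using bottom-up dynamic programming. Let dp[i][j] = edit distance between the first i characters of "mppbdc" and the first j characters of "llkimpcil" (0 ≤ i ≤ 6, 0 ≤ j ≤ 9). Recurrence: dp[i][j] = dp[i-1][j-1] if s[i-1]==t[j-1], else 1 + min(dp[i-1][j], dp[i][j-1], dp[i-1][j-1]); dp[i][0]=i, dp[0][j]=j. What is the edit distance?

   ''  l  l  k  i  m  p  c  i  l
''  0  1  2  3  4  5  6  7  8  9
 m  1  1  2  3  4  4  5  6  7  8
 p  2  2  2  3  4  5  4  5  6  7
 p  3  3  3  3  4  5  5  5  6  7
 b  4  4  4  4  4  5  6  6  6  7
 d  5  5  5  5  5  5  6  7  7  7
 c  6  6  6  6  6  6  6  6  7  8

8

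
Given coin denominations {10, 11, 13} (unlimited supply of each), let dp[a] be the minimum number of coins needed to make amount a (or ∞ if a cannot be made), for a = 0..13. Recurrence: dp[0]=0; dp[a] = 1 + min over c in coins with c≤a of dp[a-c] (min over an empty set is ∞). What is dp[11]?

1

 a  0  1  2  3  4  5  6  7  8  9 10 11 12 13
dp  0  -  -  -  -  -  -  -  -  -  1  1  -  1
(- denotes ∞ / unreachable)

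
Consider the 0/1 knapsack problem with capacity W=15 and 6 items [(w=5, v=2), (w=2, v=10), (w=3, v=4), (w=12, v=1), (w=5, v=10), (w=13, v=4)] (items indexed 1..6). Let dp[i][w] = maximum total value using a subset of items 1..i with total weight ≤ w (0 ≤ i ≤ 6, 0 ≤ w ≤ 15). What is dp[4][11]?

16

i\w   0   1   2   3   4   5   6   7   8   9  10  11  12  13  14  15
  0   0   0   0   0   0   0   0   0   0   0   0   0   0   0   0   0
  1   0   0   0   0   0   2   2   2   2   2   2   2   2   2   2   2
  2   0   0  10  10  10  10  10  12  12  12  12  12  12  12  12  12
  3   0   0  10  10  10  14  14  14  14  14  16  16  16  16  16  16
  4   0   0  10  10  10  14  14  14  14  14  16  16  16  16  16  16
  5   0   0  10  10  10  14  14  20  20  20  24  24  24  24  24  26
  6   0   0  10  10  10  14  14  20  20  20  24  24  24  24  24  26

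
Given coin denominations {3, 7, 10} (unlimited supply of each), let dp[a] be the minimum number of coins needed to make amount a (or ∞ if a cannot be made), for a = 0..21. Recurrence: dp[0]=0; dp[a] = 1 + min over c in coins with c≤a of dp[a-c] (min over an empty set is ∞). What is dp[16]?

 a  0  1  2  3  4  5  6  7  8  9 10 11 12 13 14 15 16 17 18 19 20 21
dp  0  -  -  1  -  -  2  1  -  3  1  -  4  2  2  5  3  2  6  4  2  3
(- denotes ∞ / unreachable)

3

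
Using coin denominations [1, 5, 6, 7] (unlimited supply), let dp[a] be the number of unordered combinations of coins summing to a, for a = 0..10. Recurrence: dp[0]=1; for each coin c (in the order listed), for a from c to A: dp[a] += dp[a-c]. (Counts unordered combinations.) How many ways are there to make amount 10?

after  coin     0     1     2     3     4     5     6     7     8     9    10
          1     1     1     1     1     1     1     1     1     1     1     1
          5     1     1     1     1     1     2     2     2     2     2     3
          6     1     1     1     1     1     2     3     3     3     3     4
          7     1     1     1     1     1     2     3     4     4     4     5

5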